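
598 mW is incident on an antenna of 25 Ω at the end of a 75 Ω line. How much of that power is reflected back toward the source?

P_reflected ≈ 150 mW

Γ = (25 − 75)/(25 + 75) = -0.5
|Γ|² = 0.25
P_refl = |Γ|²·P_inc = 150 mW, P_del = (1 − |Γ|²)·P_inc = 448 mW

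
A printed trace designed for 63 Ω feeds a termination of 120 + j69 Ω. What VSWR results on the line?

VSWR ≈ 2.69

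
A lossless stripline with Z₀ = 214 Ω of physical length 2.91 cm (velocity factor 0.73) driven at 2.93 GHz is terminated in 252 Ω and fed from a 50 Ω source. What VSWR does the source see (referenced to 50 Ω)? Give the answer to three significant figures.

VSWR ≈ 4.47

λ = v/f = 0.73·c / 2.93 GHz = 0.0747 m
βl = 2π·l/λ = 2π × 0.389 = 140°
tan(βl) = -0.834
Z_in = Z_0·(Z_L + jZ_0·tanβl)/(Z_0 + jZ_L·tanβl) = 217 + j35.1 Ω
Γ_s = (Z_in − Z_s)/(Z_in + Z_s) = (167 + j35.1)/(267 + j35.1), |Γ_s| = 0.634
VSWR = (1 + |Γ_s|)/(1 − |Γ_s|)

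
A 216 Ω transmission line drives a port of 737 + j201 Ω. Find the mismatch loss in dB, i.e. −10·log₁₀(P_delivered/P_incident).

Γ = (521 + j201)/(953 + j201), |Γ| = 0.573
|Γ|² = 0.329, so P_del/P_inc = 1 − |Γ|² = 0.671
ML = −10·log₁₀(1 − |Γ|²)

mismatch loss ≈ 1.73 dB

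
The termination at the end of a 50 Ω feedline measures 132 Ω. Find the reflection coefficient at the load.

Γ = (Z_L − Z_0)/(Z_L + Z_0) = (132 − 50)/(132 + 50) = 82/182

Γ = 0.451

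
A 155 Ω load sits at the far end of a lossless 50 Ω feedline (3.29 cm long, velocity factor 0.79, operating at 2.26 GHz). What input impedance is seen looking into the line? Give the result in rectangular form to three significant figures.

λ = v/f = 0.79·c / 2.26 GHz = 0.105 m
βl = 2π·l/λ = 2π × 0.314 = 113°
tan(βl) = tan(113°) = -2.36
Z_in = Z_0·(Z_L + jZ_0·tanβl)/(Z_0 + jZ_L·tanβl)
     = 50·(155 − j118)/(50 − j366)

Z_in ≈ 18.7 + j18.6 Ω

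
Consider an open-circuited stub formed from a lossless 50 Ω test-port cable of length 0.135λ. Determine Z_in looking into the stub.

βl = 2π × 0.135 = 48.6°
tan(βl) = 1.13
For an open-circuited stub, Z_in = −jZ_0·cot(βl) = −jZ_0/tan(βl)

Z_in ≈ −j44.1 Ω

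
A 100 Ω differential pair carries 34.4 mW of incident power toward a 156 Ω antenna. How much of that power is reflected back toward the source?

Γ = (156 − 100)/(156 + 100) = 0.219
|Γ|² = 0.0479
P_refl = |Γ|²·P_inc = 1.65 mW, P_del = (1 − |Γ|²)·P_inc = 32.8 mW

P_reflected ≈ 1.65 mW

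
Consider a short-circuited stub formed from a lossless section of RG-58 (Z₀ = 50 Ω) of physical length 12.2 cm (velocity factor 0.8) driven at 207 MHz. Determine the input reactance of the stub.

X_in ≈ 38.9 Ω (inductive)

λ = v/f = 0.8·c / 207 MHz = 1.16 m
βl = 2π·l/λ = 2π × 0.105 = 37.9°
tan(βl) = 0.778
For a short-circuited stub, Z_in = jZ_0·tan(βl)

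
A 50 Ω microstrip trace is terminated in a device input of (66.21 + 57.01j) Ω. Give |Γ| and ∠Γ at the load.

Γ = (Z_L − Z_0)/(Z_L + Z_0) = (16.21 + j57.01)/(116.2 + j57.01)
|Γ| = 59.3/129 = 0.458

Γ ≈ 0.458 ∠ 48°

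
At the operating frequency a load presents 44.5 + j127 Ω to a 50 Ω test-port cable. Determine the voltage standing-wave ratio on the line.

VSWR ≈ 9.15

Γ = (Z_L − Z_0)/(Z_L + Z_0) = (-5.5 + j127)/(94.5 + j127)
|Γ| = 127/158 = 0.803
VSWR = (1 + |Γ|)/(1 − |Γ|) = 1.8/0.197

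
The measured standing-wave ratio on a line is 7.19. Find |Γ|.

|Γ| = (S − 1)/(S + 1) = (7.19 − 1)/(7.19 + 1) = 6.19/8.19

|Γ| ≈ 0.756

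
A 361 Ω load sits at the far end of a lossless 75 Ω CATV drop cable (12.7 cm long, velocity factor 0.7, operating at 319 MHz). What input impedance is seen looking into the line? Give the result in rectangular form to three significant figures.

Z_in ≈ 17.7 − j26.7 Ω

λ = v/f = 0.7·c / 319 MHz = 0.658 m
βl = 2π·l/λ = 2π × 0.193 = 69.5°
tan(βl) = tan(69.5°) = 2.67
Z_in = Z_0·(Z_L + jZ_0·tanβl)/(Z_0 + jZ_L·tanβl)
     = 75·(361 + j200)/(75 + j963)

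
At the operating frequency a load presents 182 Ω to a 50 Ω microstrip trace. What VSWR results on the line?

VSWR ≈ 3.64

For a purely resistive load, VSWR = R_L/Z_0 or Z_0/R_L (whichever > 1) = 182/50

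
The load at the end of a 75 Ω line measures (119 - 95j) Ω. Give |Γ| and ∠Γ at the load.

Γ = (Z_L − Z_0)/(Z_L + Z_0) = (44 − j95)/(194 − j95)
|Γ| = 105/216 = 0.485

Γ ≈ 0.485 ∠ -39.1°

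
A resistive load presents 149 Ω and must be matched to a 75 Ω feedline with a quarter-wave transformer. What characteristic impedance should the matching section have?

Z_qwt ≈ 106 Ω

Z_qwt = √(Z_0·R_L) = √(75 × 149) = √11180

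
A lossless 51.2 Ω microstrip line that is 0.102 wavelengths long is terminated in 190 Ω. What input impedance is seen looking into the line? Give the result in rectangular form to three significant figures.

Z_in ≈ 34.1 − j56.3 Ω

βl = 2π × 0.102 = 36.7°
tan(βl) = tan(36.7°) = 0.746
Z_in = Z_0·(Z_L + jZ_0·tanβl)/(Z_0 + jZ_L·tanβl)
     = 51.2·(190 + j38.2)/(51.2 + j142)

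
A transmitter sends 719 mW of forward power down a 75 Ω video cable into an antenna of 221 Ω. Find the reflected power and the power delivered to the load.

P_reflected ≈ 175 mW; P_delivered ≈ 544 mW

Γ = (221 − 75)/(221 + 75) = 0.493
|Γ|² = 0.243
P_refl = |Γ|²·P_inc = 175 mW, P_del = (1 − |Γ|²)·P_inc = 544 mW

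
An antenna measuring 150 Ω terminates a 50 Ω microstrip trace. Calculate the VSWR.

Γ = (150 − 50)/(150 + 50) = 0.5
VSWR = (1 + 0.5)/(1 − 0.5)

VSWR ≈ 3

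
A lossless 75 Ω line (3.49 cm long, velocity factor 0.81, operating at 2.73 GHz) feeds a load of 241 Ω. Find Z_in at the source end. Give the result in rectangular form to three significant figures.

λ = v/f = 0.81·c / 2.73 GHz = 0.089 m
βl = 2π·l/λ = 2π × 0.392 = 141°
tan(βl) = tan(141°) = -0.805
Z_in = Z_0·(Z_L + jZ_0·tanβl)/(Z_0 + jZ_L·tanβl)
     = 75·(241 − j60.4)/(75 − j194)

Z_in ≈ 51.6 + j73.2 Ω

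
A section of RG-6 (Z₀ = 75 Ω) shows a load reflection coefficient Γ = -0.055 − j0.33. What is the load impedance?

Z_L = Z_0·(1 + Γ)/(1 − Γ) = 75·(0.945 − j0.33)/(1.05 + j0.33)

Z_L ≈ 54.5 − j40.5 Ω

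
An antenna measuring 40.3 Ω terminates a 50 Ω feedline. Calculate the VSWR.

Γ = (40.3 − 50)/(40.3 + 50) = -0.107
VSWR = (1 + 0.107)/(1 − 0.107)

VSWR ≈ 1.24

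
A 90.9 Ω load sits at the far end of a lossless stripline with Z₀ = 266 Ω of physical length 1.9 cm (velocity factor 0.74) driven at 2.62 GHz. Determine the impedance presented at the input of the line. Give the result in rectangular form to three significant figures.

Z_in ≈ 651 + j267 Ω

λ = v/f = 0.74·c / 2.62 GHz = 0.0847 m
βl = 2π·l/λ = 2π × 0.224 = 80.7°
tan(βl) = tan(80.7°) = 6.12
Z_in = Z_0·(Z_L + jZ_0·tanβl)/(Z_0 + jZ_L·tanβl)
     = 266·(90.9 + j1630)/(266 + j557)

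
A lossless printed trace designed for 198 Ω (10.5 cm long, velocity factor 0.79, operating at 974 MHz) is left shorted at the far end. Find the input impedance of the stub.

Z_in ≈ −j90.9 Ω

λ = v/f = 0.79·c / 974 MHz = 0.243 m
βl = 2π·l/λ = 2π × 0.432 = 155°
tan(βl) = -0.459
For a shorted stub, Z_in = jZ_0·tan(βl)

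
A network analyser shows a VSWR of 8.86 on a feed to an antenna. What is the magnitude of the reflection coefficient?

|Γ| ≈ 0.797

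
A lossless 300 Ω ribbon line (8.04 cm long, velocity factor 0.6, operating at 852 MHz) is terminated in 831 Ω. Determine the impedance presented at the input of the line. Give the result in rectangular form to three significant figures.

λ = v/f = 0.6·c / 852 MHz = 0.211 m
βl = 2π·l/λ = 2π × 0.381 = 137°
tan(βl) = tan(137°) = -0.932
Z_in = Z_0·(Z_L + jZ_0·tanβl)/(Z_0 + jZ_L·tanβl)
     = 300·(831 − j280)/(300 − j775)

Z_in ≈ 203 + j243 Ω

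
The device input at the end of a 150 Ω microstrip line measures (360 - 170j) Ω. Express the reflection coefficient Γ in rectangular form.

Γ ≈ 0.471 − j0.176

Γ = (Z_L − Z_0)/(Z_L + Z_0) = (210 − j170)/(510 − j170)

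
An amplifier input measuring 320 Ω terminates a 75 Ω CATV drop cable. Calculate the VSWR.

VSWR ≈ 4.27

For a purely resistive load, VSWR = R_L/Z_0 or Z_0/R_L (whichever > 1) = 320/75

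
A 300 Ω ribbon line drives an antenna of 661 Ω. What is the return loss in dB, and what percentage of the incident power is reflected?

RL ≈ 8.5 dB; 14.1% of incident power reflected

Γ = (661 − 300)/(661 + 300) = 0.376
RL = −20·log₁₀(0.376) = 8.5 dB
P_refl/P_inc = |Γ|² = 0.141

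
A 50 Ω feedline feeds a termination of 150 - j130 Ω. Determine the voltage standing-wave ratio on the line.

VSWR ≈ 5.4

Γ = (Z_L − Z_0)/(Z_L + Z_0) = (100 − j130)/(200 − j130)
|Γ| = 164/239 = 0.688
VSWR = (1 + |Γ|)/(1 − |Γ|) = 1.69/0.312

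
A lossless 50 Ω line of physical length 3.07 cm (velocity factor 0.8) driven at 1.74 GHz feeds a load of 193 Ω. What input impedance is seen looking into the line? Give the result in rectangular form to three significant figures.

λ = v/f = 0.8·c / 1.74 GHz = 0.138 m
βl = 2π·l/λ = 2π × 0.223 = 80.1°
tan(βl) = tan(80.1°) = 5.75
Z_in = Z_0·(Z_L + jZ_0·tanβl)/(Z_0 + jZ_L·tanβl)
     = 50·(193 + j287)/(50 + j1110)

Z_in ≈ 13.3 − j8.1 Ω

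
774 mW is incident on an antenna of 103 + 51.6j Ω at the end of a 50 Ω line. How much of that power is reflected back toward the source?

P_reflected ≈ 162 mW

|Γ| = |(53 + j51.6)/(153 + j51.6)| = 0.458
|Γ|² = 0.21
P_refl = |Γ|²·P_inc = 162 mW, P_del = (1 − |Γ|²)·P_inc = 612 mW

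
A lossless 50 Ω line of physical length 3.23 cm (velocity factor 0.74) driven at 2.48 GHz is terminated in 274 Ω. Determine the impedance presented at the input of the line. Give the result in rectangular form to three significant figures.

Z_in ≈ 15.1 + j39.5 Ω

λ = v/f = 0.74·c / 2.48 GHz = 0.0895 m
βl = 2π·l/λ = 2π × 0.361 = 130°
tan(βl) = tan(130°) = -1.2
Z_in = Z_0·(Z_L + jZ_0·tanβl)/(Z_0 + jZ_L·tanβl)
     = 50·(274 − j59.8)/(50 − j328)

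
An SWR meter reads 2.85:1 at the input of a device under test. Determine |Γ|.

|Γ| ≈ 0.481

|Γ| = (S − 1)/(S + 1) = (2.85 − 1)/(2.85 + 1) = 1.85/3.85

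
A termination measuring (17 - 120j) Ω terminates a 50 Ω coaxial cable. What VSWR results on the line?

VSWR ≈ 20.2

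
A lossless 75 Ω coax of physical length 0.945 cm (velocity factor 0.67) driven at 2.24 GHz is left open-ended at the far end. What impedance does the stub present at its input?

λ = v/f = 0.67·c / 2.24 GHz = 0.0897 m
βl = 2π·l/λ = 2π × 0.105 = 37.9°
tan(βl) = 0.779
For an open-ended stub, Z_in = −jZ_0·cot(βl) = −jZ_0/tan(βl)

Z_in ≈ −j96.3 Ω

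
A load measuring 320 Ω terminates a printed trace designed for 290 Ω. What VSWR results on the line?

VSWR ≈ 1.1

Γ = (320 − 290)/(320 + 290) = 0.0492
VSWR = (1 + 0.0492)/(1 − 0.0492)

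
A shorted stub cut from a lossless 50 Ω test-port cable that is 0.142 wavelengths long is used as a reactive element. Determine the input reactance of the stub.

X_in ≈ 62 Ω (inductive)

βl = 2π × 0.142 = 51.1°
tan(βl) = 1.24
For a shorted stub, Z_in = jZ_0·tan(βl)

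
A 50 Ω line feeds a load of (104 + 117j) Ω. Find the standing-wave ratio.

Γ = (Z_L − Z_0)/(Z_L + Z_0) = (54 + j117)/(154 + j117)
|Γ| = 129/193 = 0.666
VSWR = (1 + |Γ|)/(1 − |Γ|) = 1.67/0.334

VSWR ≈ 4.99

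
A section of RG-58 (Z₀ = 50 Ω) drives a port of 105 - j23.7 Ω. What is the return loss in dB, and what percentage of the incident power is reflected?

Γ = (55 − j23.7)/(155 − j23.7), |Γ| = 0.382
RL = −20·log₁₀(0.382) = 8.36 dB
P_refl/P_inc = |Γ|² = 0.146

RL ≈ 8.36 dB; 14.6% of incident power reflected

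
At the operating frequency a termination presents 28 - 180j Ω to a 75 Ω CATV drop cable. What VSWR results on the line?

VSWR ≈ 18.4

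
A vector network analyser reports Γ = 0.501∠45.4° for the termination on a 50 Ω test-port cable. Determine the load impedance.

Z_L = Z_0·(1 + Γ)/(1 − Γ) = 50·(1.35 + j0.357)/(0.648 − j0.357)

Z_L ≈ 68.4 + j65.2 Ω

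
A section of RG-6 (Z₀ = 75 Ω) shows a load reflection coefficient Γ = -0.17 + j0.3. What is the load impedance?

Z_L ≈ 45.3 + j30.8 Ω

Z_L = Z_0·(1 + Γ)/(1 − Γ) = 75·(0.83 + j0.3)/(1.17 − j0.3)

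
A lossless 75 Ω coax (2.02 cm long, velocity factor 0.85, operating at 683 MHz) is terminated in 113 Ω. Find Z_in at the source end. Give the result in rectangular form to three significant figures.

Z_in ≈ 99 − j26.2 Ω

λ = v/f = 0.85·c / 683 MHz = 0.373 m
βl = 2π·l/λ = 2π × 0.0541 = 19.5°
tan(βl) = tan(19.5°) = 0.354
Z_in = Z_0·(Z_L + jZ_0·tanβl)/(Z_0 + jZ_L·tanβl)
     = 75·(113 + j26.5)/(75 + j40)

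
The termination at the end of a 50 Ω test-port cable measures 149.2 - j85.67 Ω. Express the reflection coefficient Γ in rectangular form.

Γ ≈ 0.576 − j0.182

Γ = (Z_L − Z_0)/(Z_L + Z_0) = (99.2 − j85.67)/(199.2 − j85.67)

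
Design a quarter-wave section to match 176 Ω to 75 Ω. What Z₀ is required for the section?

Z_qwt ≈ 115 Ω

Z_qwt = √(Z_0·R_L) = √(75 × 176) = √13200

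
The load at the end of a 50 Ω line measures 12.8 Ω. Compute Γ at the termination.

Γ = -0.592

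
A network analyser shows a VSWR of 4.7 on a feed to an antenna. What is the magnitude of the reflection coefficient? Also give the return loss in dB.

|Γ| ≈ 0.649; return loss ≈ 3.75 dB

|Γ| = (S − 1)/(S + 1) = (4.7 − 1)/(4.7 + 1) = 3.7/5.7
RL = −20·log₁₀|Γ| = −20·log₁₀(0.649)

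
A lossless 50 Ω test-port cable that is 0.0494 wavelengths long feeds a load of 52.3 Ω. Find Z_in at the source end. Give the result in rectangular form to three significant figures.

Z_in ≈ 51.8 − j1.36 Ω

βl = 2π × 0.0494 = 17.8°
tan(βl) = tan(17.8°) = 0.321
Z_in = Z_0·(Z_L + jZ_0·tanβl)/(Z_0 + jZ_L·tanβl)
     = 50·(52.3 + j16)/(50 + j16.8)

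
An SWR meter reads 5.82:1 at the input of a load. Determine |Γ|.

|Γ| = (S − 1)/(S + 1) = (5.82 − 1)/(5.82 + 1) = 4.82/6.82

|Γ| ≈ 0.707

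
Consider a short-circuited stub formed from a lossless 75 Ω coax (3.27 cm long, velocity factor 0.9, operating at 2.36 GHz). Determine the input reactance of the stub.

λ = v/f = 0.9·c / 2.36 GHz = 0.114 m
βl = 2π·l/λ = 2π × 0.286 = 103°
tan(βl) = -4.37
For a short-circuited stub, Z_in = jZ_0·tan(βl)

X_in ≈ -328 Ω (capacitive)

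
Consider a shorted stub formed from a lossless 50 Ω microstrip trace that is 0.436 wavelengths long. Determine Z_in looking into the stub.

Z_in ≈ −j21.3 Ω

βl = 2π × 0.436 = 157°
tan(βl) = -0.425
For a shorted stub, Z_in = jZ_0·tan(βl)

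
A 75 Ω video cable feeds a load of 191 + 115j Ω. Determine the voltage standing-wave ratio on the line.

Γ = (Z_L − Z_0)/(Z_L + Z_0) = (116 + j115)/(266 + j115)
|Γ| = 163/290 = 0.564
VSWR = (1 + |Γ|)/(1 − |Γ|) = 1.56/0.436

VSWR ≈ 3.58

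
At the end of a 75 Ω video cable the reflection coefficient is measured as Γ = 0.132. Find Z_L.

Z_L = Z_0·(1 + Γ)/(1 − Γ) = 75·(1.13)/(0.868)

Z_L ≈ 97.8 Ω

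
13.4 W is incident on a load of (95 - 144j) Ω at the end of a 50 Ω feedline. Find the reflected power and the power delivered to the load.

|Γ| = |(45 − j144)/(145 − j144)| = 0.738
|Γ|² = 0.545
P_refl = |Γ|²·P_inc = 7.3 W, P_del = (1 − |Γ|²)·P_inc = 6.1 W

P_reflected ≈ 7.3 W; P_delivered ≈ 6.1 W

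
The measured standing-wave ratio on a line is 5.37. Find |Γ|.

|Γ| ≈ 0.686

|Γ| = (S − 1)/(S + 1) = (5.37 − 1)/(5.37 + 1) = 4.37/6.37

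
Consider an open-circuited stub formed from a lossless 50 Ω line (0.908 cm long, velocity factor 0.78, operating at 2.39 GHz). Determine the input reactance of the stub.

X_in ≈ -75.9 Ω (capacitive)

λ = v/f = 0.78·c / 2.39 GHz = 0.0979 m
βl = 2π·l/λ = 2π × 0.0927 = 33.4°
tan(βl) = 0.659
For an open-circuited stub, Z_in = −jZ_0·cot(βl) = −jZ_0/tan(βl)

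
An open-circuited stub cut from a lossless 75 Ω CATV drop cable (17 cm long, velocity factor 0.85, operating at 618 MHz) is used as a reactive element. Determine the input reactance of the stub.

λ = v/f = 0.85·c / 618 MHz = 0.413 m
βl = 2π·l/λ = 2π × 0.412 = 148°
tan(βl) = -0.617
For an open-circuited stub, Z_in = −jZ_0·cot(βl) = −jZ_0/tan(βl)

X_in ≈ 122 Ω (inductive)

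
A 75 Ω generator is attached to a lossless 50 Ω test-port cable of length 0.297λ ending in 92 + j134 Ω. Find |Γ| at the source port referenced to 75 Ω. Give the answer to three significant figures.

|Γ| ≈ 0.803

βl = 2π × 0.297 = 107°
tan(βl) = -3.29
Z_in = Z_0·(Z_L + jZ_0·tanβl)/(Z_0 + jZ_L·tanβl) = 8.18 + j1.95 Ω
Γ_s = (Z_in − Z_s)/(Z_in + Z_s) = (-66.8 + j1.95)/(83.2 + j1.95), |Γ_s| = 0.803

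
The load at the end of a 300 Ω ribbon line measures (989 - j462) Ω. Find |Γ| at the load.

|Γ| ≈ 0.606

Γ = (Z_L − Z_0)/(Z_L + Z_0) = (689 − j462)/(1289 − j462)
|Γ| = 830/1370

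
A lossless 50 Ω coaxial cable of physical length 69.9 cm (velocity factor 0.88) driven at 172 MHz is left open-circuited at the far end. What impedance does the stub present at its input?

λ = v/f = 0.88·c / 172 MHz = 1.53 m
βl = 2π·l/λ = 2π × 0.455 = 164°
tan(βl) = -0.288
For an open-circuited stub, Z_in = −jZ_0·cot(βl) = −jZ_0/tan(βl)

Z_in ≈ +j174 Ω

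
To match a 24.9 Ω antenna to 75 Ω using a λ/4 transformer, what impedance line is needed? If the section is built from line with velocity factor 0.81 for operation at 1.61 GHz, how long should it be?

Z_qwt ≈ 43.2 Ω; length ≈ 3.77 cm

Z_qwt = √(Z_0·R_L) = √(75 × 24.9) = √1868
λ = 0.81·c/f = 0.151 m, so l = λ/4 = 0.0377 m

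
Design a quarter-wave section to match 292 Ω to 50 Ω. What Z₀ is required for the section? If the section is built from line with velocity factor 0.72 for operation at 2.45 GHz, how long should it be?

Z_qwt = √(Z_0·R_L) = √(50 × 292) = √14600
λ = 0.72·c/f = 0.0882 m, so l = λ/4 = 0.022 m

Z_qwt ≈ 121 Ω; length ≈ 2.2 cm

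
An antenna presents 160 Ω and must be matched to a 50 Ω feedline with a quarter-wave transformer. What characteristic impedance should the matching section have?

Z_qwt = √(Z_0·R_L) = √(50 × 160) = √8000

Z_qwt ≈ 89.4 Ω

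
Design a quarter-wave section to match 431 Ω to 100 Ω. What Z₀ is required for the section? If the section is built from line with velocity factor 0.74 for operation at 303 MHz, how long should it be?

Z_qwt ≈ 208 Ω; length ≈ 18.3 cm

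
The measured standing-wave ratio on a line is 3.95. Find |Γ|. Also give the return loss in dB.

|Γ| = (S − 1)/(S + 1) = (3.95 − 1)/(3.95 + 1) = 2.95/4.95
RL = −20·log₁₀|Γ| = −20·log₁₀(0.596)

|Γ| ≈ 0.596; return loss ≈ 4.5 dB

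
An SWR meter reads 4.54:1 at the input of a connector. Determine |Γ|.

|Γ| = (S − 1)/(S + 1) = (4.54 − 1)/(4.54 + 1) = 3.54/5.54

|Γ| ≈ 0.639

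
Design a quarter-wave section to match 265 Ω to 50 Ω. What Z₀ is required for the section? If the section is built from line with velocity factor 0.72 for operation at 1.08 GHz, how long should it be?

Z_qwt ≈ 115 Ω; length ≈ 5 cm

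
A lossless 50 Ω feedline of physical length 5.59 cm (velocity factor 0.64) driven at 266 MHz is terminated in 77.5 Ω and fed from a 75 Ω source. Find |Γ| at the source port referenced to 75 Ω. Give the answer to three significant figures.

λ = v/f = 0.64·c / 266 MHz = 0.722 m
βl = 2π·l/λ = 2π × 0.0774 = 27.9°
tan(βl) = 0.529
Z_in = Z_0·(Z_L + jZ_0·tanβl)/(Z_0 + jZ_L·tanβl) = 59.3 − j22.2 Ω
Γ_s = (Z_in − Z_s)/(Z_in + Z_s) = (-15.7 − j22.2)/(134 − j22.2), |Γ_s| = 0.2

|Γ| ≈ 0.2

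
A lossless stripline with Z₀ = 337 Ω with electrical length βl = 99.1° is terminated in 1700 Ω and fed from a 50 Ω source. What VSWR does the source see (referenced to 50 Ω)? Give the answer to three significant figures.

tan(βl) = -6.24
Z_in = Z_0·(Z_L + jZ_0·tanβl)/(Z_0 + jZ_L·tanβl) = 68.5 + j51.8 Ω
Γ_s = (Z_in − Z_s)/(Z_in + Z_s) = (18.5 + j51.8)/(118 + j51.8), |Γ_s| = 0.425
VSWR = (1 + |Γ_s|)/(1 − |Γ_s|)

VSWR ≈ 2.48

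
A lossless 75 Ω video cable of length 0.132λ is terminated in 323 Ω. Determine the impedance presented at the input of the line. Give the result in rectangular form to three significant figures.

Z_in ≈ 30.6 − j62.2 Ω

βl = 2π × 0.132 = 47.5°
tan(βl) = tan(47.5°) = 1.09
Z_in = Z_0·(Z_L + jZ_0·tanβl)/(Z_0 + jZ_L·tanβl)
     = 75·(323 + j81.9)/(75 + j353)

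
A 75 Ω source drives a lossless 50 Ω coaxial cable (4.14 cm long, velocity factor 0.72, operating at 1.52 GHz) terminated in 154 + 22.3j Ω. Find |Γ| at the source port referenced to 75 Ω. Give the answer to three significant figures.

|Γ| ≈ 0.644

λ = v/f = 0.72·c / 1.52 GHz = 0.142 m
βl = 2π·l/λ = 2π × 0.291 = 105°
tan(βl) = -3.76
Z_in = Z_0·(Z_L + jZ_0·tanβl)/(Z_0 + jZ_L·tanβl) = 16.5 + j9.47 Ω
Γ_s = (Z_in − Z_s)/(Z_in + Z_s) = (-58.5 + j9.47)/(91.5 + j9.47), |Γ_s| = 0.644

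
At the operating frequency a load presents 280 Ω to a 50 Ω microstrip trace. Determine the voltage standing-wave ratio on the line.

For a purely resistive load, VSWR = R_L/Z_0 or Z_0/R_L (whichever > 1) = 280/50

VSWR ≈ 5.6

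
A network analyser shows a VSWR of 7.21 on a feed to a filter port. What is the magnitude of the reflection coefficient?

|Γ| = (S − 1)/(S + 1) = (7.21 − 1)/(7.21 + 1) = 6.21/8.21

|Γ| ≈ 0.756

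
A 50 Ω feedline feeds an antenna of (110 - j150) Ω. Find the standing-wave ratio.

Γ = (Z_L − Z_0)/(Z_L + Z_0) = (60 − j150)/(160 − j150)
|Γ| = 162/219 = 0.737
VSWR = (1 + |Γ|)/(1 − |Γ|) = 1.74/0.263

VSWR ≈ 6.59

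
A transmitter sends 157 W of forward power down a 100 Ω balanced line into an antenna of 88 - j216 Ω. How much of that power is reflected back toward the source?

P_reflected ≈ 89.6 W

|Γ| = |(-12 − j216)/(188 − j216)| = 0.755
|Γ|² = 0.571
P_refl = |Γ|²·P_inc = 89.6 W, P_del = (1 − |Γ|²)·P_inc = 67.4 W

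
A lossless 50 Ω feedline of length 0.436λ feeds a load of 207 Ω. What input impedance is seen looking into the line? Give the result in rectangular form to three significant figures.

Z_in ≈ 59.6 + j83.7 Ω

βl = 2π × 0.436 = 157°
tan(βl) = tan(157°) = -0.425
Z_in = Z_0·(Z_L + jZ_0·tanβl)/(Z_0 + jZ_L·tanβl)
     = 50·(207 − j21.3)/(50 − j88)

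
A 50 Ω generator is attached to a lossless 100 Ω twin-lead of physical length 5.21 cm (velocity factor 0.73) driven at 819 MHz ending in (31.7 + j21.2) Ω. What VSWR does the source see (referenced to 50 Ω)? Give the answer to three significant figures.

λ = v/f = 0.73·c / 819 MHz = 0.267 m
βl = 2π·l/λ = 2π × 0.195 = 70.1°
tan(βl) = 2.77
Z_in = Z_0·(Z_L + jZ_0·tanβl)/(Z_0 + jZ_L·tanβl) = 292 + j101 Ω
Γ_s = (Z_in − Z_s)/(Z_in + Z_s) = (242 + j101)/(342 + j101), |Γ_s| = 0.735
VSWR = (1 + |Γ_s|)/(1 − |Γ_s|)

VSWR ≈ 6.56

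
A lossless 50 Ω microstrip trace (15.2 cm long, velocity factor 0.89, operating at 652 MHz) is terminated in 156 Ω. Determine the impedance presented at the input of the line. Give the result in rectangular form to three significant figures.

Z_in ≈ 28 + j39.1 Ω

λ = v/f = 0.89·c / 652 MHz = 0.41 m
βl = 2π·l/λ = 2π × 0.371 = 134°
tan(βl) = tan(134°) = -1.05
Z_in = Z_0·(Z_L + jZ_0·tanβl)/(Z_0 + jZ_L·tanβl)
     = 50·(156 − j52.5)/(50 − j164)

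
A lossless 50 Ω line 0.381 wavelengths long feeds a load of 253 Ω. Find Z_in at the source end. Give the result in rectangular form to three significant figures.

βl = 2π × 0.381 = 137°
tan(βl) = tan(137°) = -0.927
Z_in = Z_0·(Z_L + jZ_0·tanβl)/(Z_0 + jZ_L·tanβl)
     = 50·(253 − j46.4)/(50 − j235)

Z_in ≈ 20.4 + j49.6 Ω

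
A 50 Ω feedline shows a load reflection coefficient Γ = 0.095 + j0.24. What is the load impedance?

Z_L = Z_0·(1 + Γ)/(1 − Γ) = 50·(1.09 + j0.24)/(0.905 − j0.24)

Z_L ≈ 53.2 + j27.4 Ω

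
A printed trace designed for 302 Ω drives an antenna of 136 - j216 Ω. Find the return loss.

Γ = (-166 − j216)/(438 − j216), |Γ| = 0.558
RL = −20·log₁₀|Γ| = −20·log₁₀(0.558)

RL ≈ 5.07 dB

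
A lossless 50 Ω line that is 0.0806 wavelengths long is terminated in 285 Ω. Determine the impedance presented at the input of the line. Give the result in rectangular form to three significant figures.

Z_in ≈ 33.9 − j79.4 Ω

βl = 2π × 0.0806 = 29°
tan(βl) = tan(29°) = 0.555
Z_in = Z_0·(Z_L + jZ_0·tanβl)/(Z_0 + jZ_L·tanβl)
     = 50·(285 + j27.7)/(50 + j158)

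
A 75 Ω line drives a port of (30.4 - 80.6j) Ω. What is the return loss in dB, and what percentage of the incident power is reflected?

Γ = (-44.6 − j80.6)/(105.4 − j80.6), |Γ| = 0.694
RL = −20·log₁₀(0.694) = 3.17 dB
P_refl/P_inc = |Γ|² = 0.482

RL ≈ 3.17 dB; 48.2% of incident power reflected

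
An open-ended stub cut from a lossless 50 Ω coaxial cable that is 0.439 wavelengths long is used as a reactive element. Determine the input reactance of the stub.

βl = 2π × 0.439 = 158°
tan(βl) = -0.403
For an open-ended stub, Z_in = −jZ_0·cot(βl) = −jZ_0/tan(βl)

X_in ≈ 124 Ω (inductive)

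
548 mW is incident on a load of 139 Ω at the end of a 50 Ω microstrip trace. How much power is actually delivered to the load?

Γ = (139 − 50)/(139 + 50) = 0.471
|Γ|² = 0.222
P_refl = |Γ|²·P_inc = 122 mW, P_del = (1 − |Γ|²)·P_inc = 426 mW

P_delivered ≈ 426 mW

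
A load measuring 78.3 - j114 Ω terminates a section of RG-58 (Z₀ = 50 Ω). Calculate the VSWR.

Γ = (Z_L − Z_0)/(Z_L + Z_0) = (28.3 − j114)/(128.3 − j114)
|Γ| = 117/172 = 0.684
VSWR = (1 + |Γ|)/(1 − |Γ|) = 1.68/0.316

VSWR ≈ 5.34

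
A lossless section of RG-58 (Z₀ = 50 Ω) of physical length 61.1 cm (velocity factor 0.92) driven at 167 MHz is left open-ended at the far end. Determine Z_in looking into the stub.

Z_in ≈ +j46.8 Ω

λ = v/f = 0.92·c / 167 MHz = 1.65 m
βl = 2π·l/λ = 2π × 0.37 = 133°
tan(βl) = -1.07
For an open-ended stub, Z_in = −jZ_0·cot(βl) = −jZ_0/tan(βl)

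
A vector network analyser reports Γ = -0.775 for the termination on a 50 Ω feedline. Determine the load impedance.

Z_L ≈ 6.34 Ω

Z_L = Z_0·(1 + Γ)/(1 − Γ) = 50·(0.225)/(1.77)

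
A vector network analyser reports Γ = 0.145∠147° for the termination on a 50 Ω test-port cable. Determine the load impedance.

Z_L = Z_0·(1 + Γ)/(1 − Γ) = 50·(0.878 + j0.079)/(1.12 − j0.079)

Z_L ≈ 38.7 + j6.25 Ω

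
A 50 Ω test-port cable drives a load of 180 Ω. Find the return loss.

Γ = (180 − 50)/(180 + 50) = 0.565
RL = −20·log₁₀|Γ| = −20·log₁₀(0.565)

RL ≈ 4.96 dB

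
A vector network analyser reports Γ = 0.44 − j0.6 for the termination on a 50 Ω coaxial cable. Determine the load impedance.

Z_L ≈ 33.1 − j89.1 Ω

Z_L = Z_0·(1 + Γ)/(1 − Γ) = 50·(1.44 − j0.6)/(0.56 + j0.6)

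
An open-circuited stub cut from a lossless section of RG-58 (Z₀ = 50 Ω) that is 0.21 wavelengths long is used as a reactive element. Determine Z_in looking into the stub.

Z_in ≈ −j12.8 Ω

βl = 2π × 0.21 = 75.6°
tan(βl) = 3.89
For an open-circuited stub, Z_in = −jZ_0·cot(βl) = −jZ_0/tan(βl)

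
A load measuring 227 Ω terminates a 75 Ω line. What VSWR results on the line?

For a purely resistive load, VSWR = R_L/Z_0 or Z_0/R_L (whichever > 1) = 227/75

VSWR ≈ 3.03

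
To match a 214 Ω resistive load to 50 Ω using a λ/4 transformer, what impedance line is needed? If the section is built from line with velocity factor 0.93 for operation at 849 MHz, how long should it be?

Z_qwt ≈ 103 Ω; length ≈ 8.22 cm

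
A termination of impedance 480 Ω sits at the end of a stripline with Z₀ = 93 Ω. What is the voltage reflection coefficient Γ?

Γ = 0.675

Γ = (Z_L − Z_0)/(Z_L + Z_0) = (480 − 93)/(480 + 93) = 387/573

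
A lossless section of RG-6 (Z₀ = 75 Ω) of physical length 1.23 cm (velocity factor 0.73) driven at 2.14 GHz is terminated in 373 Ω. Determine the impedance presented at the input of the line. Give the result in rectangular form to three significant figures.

Z_in ≈ 30.7 − j73.1 Ω

λ = v/f = 0.73·c / 2.14 GHz = 0.102 m
βl = 2π·l/λ = 2π × 0.12 = 43.3°
tan(βl) = tan(43.3°) = 0.941
Z_in = Z_0·(Z_L + jZ_0·tanβl)/(Z_0 + jZ_L·tanβl)
     = 75·(373 + j70.6)/(75 + j351)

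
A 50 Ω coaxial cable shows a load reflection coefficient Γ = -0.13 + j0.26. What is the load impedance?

Z_L = Z_0·(1 + Γ)/(1 − Γ) = 50·(0.87 + j0.26)/(1.13 − j0.26)

Z_L ≈ 34 + j19.3 Ω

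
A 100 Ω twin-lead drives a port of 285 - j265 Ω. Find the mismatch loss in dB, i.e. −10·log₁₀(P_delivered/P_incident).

mismatch loss ≈ 2.82 dB

Γ = (185 − j265)/(385 − j265), |Γ| = 0.691
|Γ|² = 0.478, so P_del/P_inc = 1 − |Γ|² = 0.522
ML = −10·log₁₀(1 − |Γ|²)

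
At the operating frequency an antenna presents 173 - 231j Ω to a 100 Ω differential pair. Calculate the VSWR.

Γ = (Z_L − Z_0)/(Z_L + Z_0) = (73 − j231)/(273 − j231)
|Γ| = 242/358 = 0.677
VSWR = (1 + |Γ|)/(1 − |Γ|) = 1.68/0.323

VSWR ≈ 5.2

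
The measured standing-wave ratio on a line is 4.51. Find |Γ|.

|Γ| ≈ 0.637

|Γ| = (S − 1)/(S + 1) = (4.51 − 1)/(4.51 + 1) = 3.51/5.51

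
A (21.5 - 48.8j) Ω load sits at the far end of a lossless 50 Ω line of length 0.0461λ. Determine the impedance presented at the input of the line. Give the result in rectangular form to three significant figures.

Z_in ≈ 13.9 − j27.6 Ω

βl = 2π × 0.0461 = 16.6°
tan(βl) = tan(16.6°) = 0.298
Z_in = Z_0·(Z_L + jZ_0·tanβl)/(Z_0 + jZ_L·tanβl)
     = 50·(21.5 − j33.9)/(64.5 + j6.41)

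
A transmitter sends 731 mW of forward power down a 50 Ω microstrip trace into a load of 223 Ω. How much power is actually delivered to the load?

Γ = (223 − 50)/(223 + 50) = 0.634
|Γ|² = 0.402
P_refl = |Γ|²·P_inc = 294 mW, P_del = (1 − |Γ|²)·P_inc = 437 mW

P_delivered ≈ 437 mW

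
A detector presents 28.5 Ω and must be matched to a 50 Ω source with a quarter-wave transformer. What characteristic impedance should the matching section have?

Z_qwt ≈ 37.7 Ω

Z_qwt = √(Z_0·R_L) = √(50 × 28.5) = √1425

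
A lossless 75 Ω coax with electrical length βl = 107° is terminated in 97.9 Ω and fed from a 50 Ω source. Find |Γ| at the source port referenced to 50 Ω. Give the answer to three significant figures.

tan(βl) = -3.27
Z_in = Z_0·(Z_L + jZ_0·tanβl)/(Z_0 + jZ_L·tanβl) = 59.6 + j8.98 Ω
Γ_s = (Z_in − Z_s)/(Z_in + Z_s) = (9.56 + j8.98)/(110 + j8.98), |Γ_s| = 0.119

|Γ| ≈ 0.119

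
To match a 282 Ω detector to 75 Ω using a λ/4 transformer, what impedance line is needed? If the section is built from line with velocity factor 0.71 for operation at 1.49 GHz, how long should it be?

Z_qwt = √(Z_0·R_L) = √(75 × 282) = √21150
λ = 0.71·c/f = 0.143 m, so l = λ/4 = 0.0357 m

Z_qwt ≈ 145 Ω; length ≈ 3.57 cm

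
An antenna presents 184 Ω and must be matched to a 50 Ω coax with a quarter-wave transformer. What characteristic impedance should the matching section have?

Z_qwt = √(Z_0·R_L) = √(50 × 184) = √9200

Z_qwt ≈ 95.9 Ω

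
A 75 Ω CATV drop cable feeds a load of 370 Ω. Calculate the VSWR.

VSWR ≈ 4.93

Γ = (370 − 75)/(370 + 75) = 0.663
VSWR = (1 + 0.663)/(1 − 0.663)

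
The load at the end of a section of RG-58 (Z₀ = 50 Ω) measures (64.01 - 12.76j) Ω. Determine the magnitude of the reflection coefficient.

|Γ| ≈ 0.165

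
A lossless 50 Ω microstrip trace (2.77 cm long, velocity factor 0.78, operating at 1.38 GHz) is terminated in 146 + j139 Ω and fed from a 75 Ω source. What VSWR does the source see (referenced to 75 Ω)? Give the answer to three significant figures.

λ = v/f = 0.78·c / 1.38 GHz = 0.17 m
βl = 2π·l/λ = 2π × 0.163 = 58.8°
tan(βl) = 1.65
Z_in = Z_0·(Z_L + jZ_0·tanβl)/(Z_0 + jZ_L·tanβl) = 15.1 − j41.5 Ω
Γ_s = (Z_in − Z_s)/(Z_in + Z_s) = (-59.9 − j41.5)/(90.1 − j41.5), |Γ_s| = 0.735
VSWR = (1 + |Γ_s|)/(1 − |Γ_s|)

VSWR ≈ 6.56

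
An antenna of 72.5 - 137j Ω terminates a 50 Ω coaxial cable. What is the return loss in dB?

RL ≈ 2.44 dB

Γ = (22.5 − j137)/(122.5 − j137), |Γ| = 0.755
RL = −20·log₁₀|Γ| = −20·log₁₀(0.755)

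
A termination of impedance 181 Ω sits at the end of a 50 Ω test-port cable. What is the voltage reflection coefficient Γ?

Γ = (Z_L − Z_0)/(Z_L + Z_0) = (181 − 50)/(181 + 50) = 131/231

Γ = 0.567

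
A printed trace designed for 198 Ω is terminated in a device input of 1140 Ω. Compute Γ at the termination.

Γ = 0.704

Γ = (Z_L − Z_0)/(Z_L + Z_0) = (1140 − 198)/(1140 + 198) = 942/1338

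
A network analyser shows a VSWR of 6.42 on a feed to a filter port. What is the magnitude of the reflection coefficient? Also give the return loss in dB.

|Γ| ≈ 0.73; return loss ≈ 2.73 dB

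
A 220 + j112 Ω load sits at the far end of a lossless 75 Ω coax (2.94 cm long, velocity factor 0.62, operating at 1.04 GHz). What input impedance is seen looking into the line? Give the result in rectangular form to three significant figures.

Z_in ≈ 31.7 − j54.4 Ω

λ = v/f = 0.62·c / 1.04 GHz = 0.179 m
βl = 2π·l/λ = 2π × 0.164 = 59.2°
tan(βl) = tan(59.2°) = 1.68
Z_in = Z_0·(Z_L + jZ_0·tanβl)/(Z_0 + jZ_L·tanβl)
     = 75·(220 + j238)/(-113 + j369)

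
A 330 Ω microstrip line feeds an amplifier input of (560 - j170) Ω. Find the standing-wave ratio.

VSWR ≈ 1.92

Γ = (Z_L − Z_0)/(Z_L + Z_0) = (230 − j170)/(890 − j170)
|Γ| = 286/906 = 0.316
VSWR = (1 + |Γ|)/(1 − |Γ|) = 1.32/0.684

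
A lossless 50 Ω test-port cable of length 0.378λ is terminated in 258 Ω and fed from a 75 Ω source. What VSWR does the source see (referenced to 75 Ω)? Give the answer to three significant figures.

VSWR ≈ 5.54

βl = 2π × 0.378 = 136°
tan(βl) = -0.963
Z_in = Z_0·(Z_L + jZ_0·tanβl)/(Z_0 + jZ_L·tanβl) = 19.4 + j48 Ω
Γ_s = (Z_in − Z_s)/(Z_in + Z_s) = (-55.6 + j48)/(94.4 + j48), |Γ_s| = 0.694
VSWR = (1 + |Γ_s|)/(1 − |Γ_s|)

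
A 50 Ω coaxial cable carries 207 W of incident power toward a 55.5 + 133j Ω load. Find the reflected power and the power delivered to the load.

P_reflected ≈ 127 W; P_delivered ≈ 79.7 W

|Γ| = |(5.5 + j133)/(105.5 + j133)| = 0.784
|Γ|² = 0.615
P_refl = |Γ|²·P_inc = 127 W, P_del = (1 − |Γ|²)·P_inc = 79.7 W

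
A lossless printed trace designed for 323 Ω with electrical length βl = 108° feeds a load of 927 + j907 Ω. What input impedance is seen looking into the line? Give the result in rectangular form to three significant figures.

tan(βl) = tan(108°) = -3.08
Z_in = Z_0·(Z_L + jZ_0·tanβl)/(Z_0 + jZ_L·tanβl)
     = 323·(927 − j87.1)/(3110 − j2850)

Z_in ≈ 56.8 + j43 Ω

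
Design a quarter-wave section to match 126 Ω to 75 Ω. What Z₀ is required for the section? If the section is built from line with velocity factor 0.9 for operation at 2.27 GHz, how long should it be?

Z_qwt ≈ 97.2 Ω; length ≈ 2.97 cm

Z_qwt = √(Z_0·R_L) = √(75 × 126) = √9450
λ = 0.9·c/f = 0.119 m, so l = λ/4 = 0.0297 m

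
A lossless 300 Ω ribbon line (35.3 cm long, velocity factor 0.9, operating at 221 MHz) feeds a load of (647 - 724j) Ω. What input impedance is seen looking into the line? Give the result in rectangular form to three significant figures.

λ = v/f = 0.9·c / 221 MHz = 1.22 m
βl = 2π·l/λ = 2π × 0.289 = 104°
tan(βl) = tan(104°) = -4.01
Z_in = Z_0·(Z_L + jZ_0·tanβl)/(Z_0 + jZ_L·tanβl)
     = 300·(647 − j1930)/(-2600 − j2590)

Z_in ≈ 73.6 + j149 Ω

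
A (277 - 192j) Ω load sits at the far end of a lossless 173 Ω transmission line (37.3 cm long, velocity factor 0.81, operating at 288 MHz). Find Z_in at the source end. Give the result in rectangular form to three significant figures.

λ = v/f = 0.81·c / 288 MHz = 0.844 m
βl = 2π·l/λ = 2π × 0.442 = 159°
tan(βl) = tan(159°) = -0.381
Z_in = Z_0·(Z_L + jZ_0·tanβl)/(Z_0 + jZ_L·tanβl)
     = 173·(277 − j258)/(99.9 − j106)

Z_in ≈ 450 + j28.5 Ω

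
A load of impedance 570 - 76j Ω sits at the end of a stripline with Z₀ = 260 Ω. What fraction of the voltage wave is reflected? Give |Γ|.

|Γ| ≈ 0.383

Γ = (Z_L − Z_0)/(Z_L + Z_0) = (310 − j76)/(830 − j76)
|Γ| = 319/833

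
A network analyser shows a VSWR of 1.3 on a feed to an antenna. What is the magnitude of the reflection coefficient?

|Γ| ≈ 0.13

|Γ| = (S − 1)/(S + 1) = (1.3 − 1)/(1.3 + 1) = 0.3/2.3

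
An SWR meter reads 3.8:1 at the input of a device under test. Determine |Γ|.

|Γ| ≈ 0.583

|Γ| = (S − 1)/(S + 1) = (3.8 − 1)/(3.8 + 1) = 2.8/4.8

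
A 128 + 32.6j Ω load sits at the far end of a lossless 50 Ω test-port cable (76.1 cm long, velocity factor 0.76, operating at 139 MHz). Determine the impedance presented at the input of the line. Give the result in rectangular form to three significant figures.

λ = v/f = 0.76·c / 139 MHz = 1.64 m
βl = 2π·l/λ = 2π × 0.464 = 167°
tan(βl) = tan(167°) = -0.231
Z_in = Z_0·(Z_L + jZ_0·tanβl)/(Z_0 + jZ_L·tanβl)
     = 50·(128 + j21.1)/(57.5 − j29.5)

Z_in ≈ 80.7 + j59.7 Ω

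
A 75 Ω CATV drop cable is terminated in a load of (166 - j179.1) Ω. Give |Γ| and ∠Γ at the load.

Γ ≈ 0.669 ∠ -26.4°

Γ = (Z_L − Z_0)/(Z_L + Z_0) = (91 − j179.1)/(241 − j179.1)
|Γ| = 201/300 = 0.669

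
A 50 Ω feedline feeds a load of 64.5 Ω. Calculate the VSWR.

For a purely resistive load, VSWR = R_L/Z_0 or Z_0/R_L (whichever > 1) = 64.5/50

VSWR ≈ 1.29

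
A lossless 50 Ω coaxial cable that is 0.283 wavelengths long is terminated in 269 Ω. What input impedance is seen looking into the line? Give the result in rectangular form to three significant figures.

βl = 2π × 0.283 = 102°
tan(βl) = tan(102°) = -4.75
Z_in = Z_0·(Z_L + jZ_0·tanβl)/(Z_0 + jZ_L·tanβl)
     = 50·(269 − j238)/(50 − j1280)

Z_in ≈ 9.69 + j10.1 Ω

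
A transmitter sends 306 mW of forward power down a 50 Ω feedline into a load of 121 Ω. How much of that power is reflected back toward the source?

P_reflected ≈ 52.8 mW

Γ = (121 − 50)/(121 + 50) = 0.415
|Γ|² = 0.172
P_refl = |Γ|²·P_inc = 52.8 mW, P_del = (1 − |Γ|²)·P_inc = 253 mW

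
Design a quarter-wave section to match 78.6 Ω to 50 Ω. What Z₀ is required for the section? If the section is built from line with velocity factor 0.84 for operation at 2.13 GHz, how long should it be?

Z_qwt ≈ 62.7 Ω; length ≈ 2.96 cm

Z_qwt = √(Z_0·R_L) = √(50 × 78.6) = √3930
λ = 0.84·c/f = 0.118 m, so l = λ/4 = 0.0296 m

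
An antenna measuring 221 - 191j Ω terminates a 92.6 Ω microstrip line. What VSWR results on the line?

VSWR ≈ 4.36

Γ = (Z_L − Z_0)/(Z_L + Z_0) = (128.4 − j191)/(313.6 − j191)
|Γ| = 230/367 = 0.627
VSWR = (1 + |Γ|)/(1 − |Γ|) = 1.63/0.373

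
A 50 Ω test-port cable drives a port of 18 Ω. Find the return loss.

RL ≈ 6.55 dB

Γ = (18 − 50)/(18 + 50) = -0.471
RL = −20·log₁₀|Γ| = −20·log₁₀(0.471)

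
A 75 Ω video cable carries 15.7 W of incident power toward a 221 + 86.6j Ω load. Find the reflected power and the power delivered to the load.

P_reflected ≈ 4.76 W; P_delivered ≈ 10.9 W

|Γ| = |(146 + j86.6)/(296 + j86.6)| = 0.55
|Γ|² = 0.303
P_refl = |Γ|²·P_inc = 4.76 W, P_del = (1 − |Γ|²)·P_inc = 10.9 W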